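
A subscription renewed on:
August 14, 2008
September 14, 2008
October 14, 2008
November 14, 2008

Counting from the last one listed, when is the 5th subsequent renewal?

Each date is the 14th; the gaps (31, 30, 31) track the month lengths.
The rule is the 14th of each month.
December 2008: December 14, 2008.
Next: January 2009 → January 14, 2009.
February 2009: February 14, 2009.
March 2009: March 14, 2009.
Next: April 2009 → April 14, 2009.

April 14, 2009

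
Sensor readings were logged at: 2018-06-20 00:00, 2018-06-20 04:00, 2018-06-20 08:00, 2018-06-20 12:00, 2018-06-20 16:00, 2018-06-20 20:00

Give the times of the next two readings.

2018-06-21 00:00, 2018-06-21 04:00

Gaps: 4, 4, 4, 4, 4 hours — each event is 4 hours after the previous one.
2018-06-20 20:00 + 4 h = 2018-06-21 00:00.
2018-06-21 00:00 + 4 h = 2018-06-21 04:00.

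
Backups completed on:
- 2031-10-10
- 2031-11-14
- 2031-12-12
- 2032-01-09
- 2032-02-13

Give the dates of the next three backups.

All dates are Fridays, 35, 28, 28, 35 days apart.
Specifically, the 2nd Friday of each month.
2nd Friday of March 2032: 2032-03-12.
2nd Friday of April 2032: 2032-04-09.
May 2032 — 2nd Friday is 2032-05-14.

2032-03-12, 2032-04-09, 2032-05-14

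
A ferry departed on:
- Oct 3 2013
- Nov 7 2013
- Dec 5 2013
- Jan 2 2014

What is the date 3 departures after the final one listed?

All dates are Thursdays, 35, 28, 28 days apart.
Specifically, the 1st Thursday of each month.
February 2014 — 1st Thursday is Feb 6 2014.
1st Thursday of March 2014: Mar 6 2014.
April 2014 — 1st Thursday is Apr 3 2014.

Apr 3 2014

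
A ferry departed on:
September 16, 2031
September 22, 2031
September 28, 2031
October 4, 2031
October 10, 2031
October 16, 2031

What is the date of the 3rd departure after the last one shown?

November 3, 2031

The spacing is 6, 6, 6, 6, 6 days — always 6 days.
October 16, 2031 + 6 days = October 22, 2031.
October 22, 2031 + 6 days = October 28, 2031.
October 28, 2031 + 6 days = November 3, 2031.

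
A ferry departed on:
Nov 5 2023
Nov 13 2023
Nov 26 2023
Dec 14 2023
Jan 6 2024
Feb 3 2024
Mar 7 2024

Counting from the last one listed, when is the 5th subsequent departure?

Intervals are 8, 13, 18, 23, 28, 33 days — an arithmetic progression with common difference 5.
Next gap: 38 days. Mar 7 2024 + 38 days = Apr 14 2024.
Next gap: 43 days. Apr 14 2024 + 43 days = May 27 2024.
Next gap: 48 days. May 27 2024 + 48 days = Jul 14 2024.
Next gap: 53 days. Jul 14 2024 + 53 days = Sep 5 2024.
Next gap: 58 days. Sep 5 2024 + 58 days = Nov 2 2024.

Nov 2 2024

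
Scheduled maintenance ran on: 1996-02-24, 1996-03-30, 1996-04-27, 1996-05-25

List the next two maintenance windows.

1996-06-29, 1996-07-27

Every date is a Saturday; gaps 35, 28, 28 days.
Each is the last Saturday of its month (at least one falls on the 29th or later, ruling out '4th Saturday').
June 1996 ends with Saturday 1996-06-29.
July 1996 ends with Saturday 1996-07-27.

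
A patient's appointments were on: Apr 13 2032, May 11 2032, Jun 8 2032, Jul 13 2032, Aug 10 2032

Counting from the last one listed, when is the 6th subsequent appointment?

Gaps: 28, 28, 35, 28 days — a mix of 28 and 35. Every date is a Tuesday.
Each is the 2nd Tuesday of its month.
September 2032 — 2nd Tuesday is Sep 14 2032.
2nd Tuesday of October 2032: Oct 12 2032.
November 2032 — 2nd Tuesday is Nov 9 2032.
2nd Tuesday of December 2032: Dec 14 2032.
2nd Tuesday of January 2033: Jan 11 2033.
2nd Tuesday of February 2033: Feb 8 2033.

Feb 8 2033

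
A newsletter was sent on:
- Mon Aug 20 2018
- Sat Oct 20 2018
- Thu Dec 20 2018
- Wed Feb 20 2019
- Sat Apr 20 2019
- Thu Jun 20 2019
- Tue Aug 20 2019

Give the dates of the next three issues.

Sun Oct 20 2019, Fri Dec 20 2019, Thu Feb 20 2020

Gaps: 61, 61, 62, 59, 61, 61 days — not constant. Every event is on the 20th of the month.
Pattern: the 20th of every 2 months.
Next: October 2019 → Sun Oct 20 2019.
Next: December 2019 → Fri Dec 20 2019.
Next: February 2020 → Thu Feb 20 2020.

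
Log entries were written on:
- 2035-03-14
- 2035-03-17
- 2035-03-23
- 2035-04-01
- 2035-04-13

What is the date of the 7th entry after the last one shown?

2035-09-28

Intervals are 3, 6, 9, 12 days — an arithmetic progression with common difference 3.
Next gap: 15 days. 2035-04-13 + 15 days = 2035-04-28.
Next gap: 18 days. 2035-04-28 + 18 days = 2035-05-16.
Next gap: 21 days. 2035-05-16 + 21 days = 2035-06-06.
Next gap: 24 days. 2035-06-06 + 24 days = 2035-06-30.
Next gap: 27 days. 2035-06-30 + 27 days = 2035-07-27.
Next gap: 30 days. 2035-07-27 + 30 days = 2035-08-26.
Next gap: 33 days. 2035-08-26 + 33 days = 2035-09-28.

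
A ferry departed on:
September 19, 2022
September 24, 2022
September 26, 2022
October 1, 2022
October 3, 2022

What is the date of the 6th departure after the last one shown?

October 24, 2022

The gap pattern 5, 2, 5, 2 repeats every 2 events.
These are the Mondays and Saturdays of each week.
The following Saturday is October 8, 2022.
Next Monday: October 10, 2022.
The following Saturday is October 15, 2022.
Next Monday: October 17, 2022.
Next Saturday: October 22, 2022.
The following Monday is October 24, 2022.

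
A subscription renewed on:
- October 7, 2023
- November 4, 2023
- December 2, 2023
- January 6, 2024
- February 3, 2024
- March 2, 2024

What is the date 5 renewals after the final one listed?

August 3, 2024

These are Saturdays at 28- or 35-day spacing (28, 28, 35, 28, 28).
The pattern: 1st Saturday of the month.
April 2024 — 1st Saturday is April 6, 2024.
May 2024 — 1st Saturday is May 4, 2024.
1st Saturday of June 2024: June 1, 2024.
1st Saturday of July 2024: July 6, 2024.
1st Saturday of August 2024: August 3, 2024.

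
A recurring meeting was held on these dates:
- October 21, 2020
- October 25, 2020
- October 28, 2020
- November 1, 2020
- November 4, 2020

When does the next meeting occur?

Every event lands on a Wednesday or Sunday (gaps cycle 4, 3, 4, 3).
So the schedule is: every Wednesday and Sunday.
The following Sunday is November 8, 2020.

November 8, 2020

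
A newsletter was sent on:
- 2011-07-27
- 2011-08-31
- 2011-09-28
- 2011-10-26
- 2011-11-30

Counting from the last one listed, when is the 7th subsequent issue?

2012-06-27

All Wednesdays; the gaps (35, 28, 28, 35) vary with month length.
This is the last Wednesday of each month.
December 2011 ends with Wednesday 2011-12-28.
Last Wednesday of January 2012: 2012-01-25.
February 2012 ends with Wednesday 2012-02-29.
Last Wednesday of March 2012: 2012-03-28.
Last Wednesday of April 2012: 2012-04-25.
May 2012 ends with Wednesday 2012-05-30.
Last Wednesday of June 2012: 2012-06-27.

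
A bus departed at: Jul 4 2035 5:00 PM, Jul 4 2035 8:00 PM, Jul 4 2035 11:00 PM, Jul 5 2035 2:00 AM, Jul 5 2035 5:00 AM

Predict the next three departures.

Gaps: 3, 3, 3, 3 hours — each event is 3 hours after the previous one.
Jul 5 2035 5:00 AM + 3 h = Jul 5 2035 8:00 AM.
Jul 5 2035 8:00 AM + 3 h = Jul 5 2035 11:00 AM.
Jul 5 2035 11:00 AM + 3 h = Jul 5 2035 2:00 PM.

Jul 5 2035 8:00 AM, Jul 5 2035 11:00 AM, Jul 5 2035 2:00 PM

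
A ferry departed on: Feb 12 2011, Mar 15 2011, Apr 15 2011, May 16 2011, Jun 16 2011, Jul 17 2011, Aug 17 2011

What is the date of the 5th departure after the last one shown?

The spacing is 31, 31, 31, 31, 31, 31 days — always 31 days.
Aug 17 2011 + 31 days = Sep 17 2011.
Sep 17 2011 + 31 days = Oct 18 2011.
Oct 18 2011 + 31 days = Nov 18 2011.
Nov 18 2011 + 31 days = Dec 19 2011.
Dec 19 2011 + 31 days = Jan 19 2012.

Jan 19 2012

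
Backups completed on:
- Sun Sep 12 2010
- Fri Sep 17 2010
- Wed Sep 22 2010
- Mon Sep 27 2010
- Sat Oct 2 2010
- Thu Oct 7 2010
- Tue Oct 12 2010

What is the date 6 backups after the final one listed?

The spacing is 5, 5, 5, 5, 5, 5 days — always 5 days.
Tue Oct 12 2010 + 5 days = Sun Oct 17 2010.
Sun Oct 17 2010 + 5 days = Fri Oct 22 2010.
Fri Oct 22 2010 + 5 days = Wed Oct 27 2010.
Wed Oct 27 2010 + 5 days = Mon Nov 1 2010.
Mon Nov 1 2010 + 5 days = Sat Nov 6 2010.
Sat Nov 6 2010 + 5 days = Thu Nov 11 2010.

Thu Nov 11 2010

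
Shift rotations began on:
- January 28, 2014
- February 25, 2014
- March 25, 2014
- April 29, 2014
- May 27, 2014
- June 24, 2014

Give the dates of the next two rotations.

July 29, 2014; August 26, 2014

Every date is a Tuesday; gaps 28, 28, 35, 28, 28 days.
Each is the last Tuesday of its month (at least one falls on the 29th or later, ruling out '4th Tuesday').
Last Tuesday of July 2014: July 29, 2014.
August 2014 ends with Tuesday August 26, 2014.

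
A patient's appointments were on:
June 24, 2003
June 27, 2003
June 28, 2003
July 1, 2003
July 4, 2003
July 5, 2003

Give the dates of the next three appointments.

The gap pattern 3, 1, 3, 3, 1 repeats every 3 events.
These are the Tuesdays, Fridays and Saturdays of each week.
Next Tuesday: July 8, 2003.
The following Friday is July 11, 2003.
The following Saturday is July 12, 2003.

July 8, 2003; July 11, 2003; July 12, 2003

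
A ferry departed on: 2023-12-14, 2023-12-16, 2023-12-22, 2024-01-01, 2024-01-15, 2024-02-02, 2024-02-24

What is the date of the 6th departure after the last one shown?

2024-09-27

Gaps: 2, 6, 10, 14, 18, 22 days — each gap is 4 larger than the previous one.
Next gap: 26 days. 2024-02-24 + 26 days = 2024-03-21.
Next gap: 30 days. 2024-03-21 + 30 days = 2024-04-20.
Next gap: 34 days. 2024-04-20 + 34 days = 2024-05-24.
Next gap: 38 days. 2024-05-24 + 38 days = 2024-07-01.
Next gap: 42 days. 2024-07-01 + 42 days = 2024-08-12.
Next gap: 46 days. 2024-08-12 + 46 days = 2024-09-27.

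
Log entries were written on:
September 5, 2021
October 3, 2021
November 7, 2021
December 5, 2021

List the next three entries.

Gaps: 28, 35, 28 days — a mix of 28 and 35. Every date is a Sunday.
Each is the 1st Sunday of its month.
January 2022 — 1st Sunday is January 2, 2022.
1st Sunday of February 2022: February 6, 2022.
1st Sunday of March 2022: March 6, 2022.

January 2, 2022; February 6, 2022; March 6, 2022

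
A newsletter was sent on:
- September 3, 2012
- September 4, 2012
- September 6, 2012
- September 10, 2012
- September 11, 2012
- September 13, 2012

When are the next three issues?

The gap pattern 1, 2, 4, 1, 2 repeats every 3 events.
These are the Mondays, Tuesdays and Thursdays of each week.
The following Monday is September 17, 2012.
The following Tuesday is September 18, 2012.
Next Thursday: September 20, 2012.

September 17, 2012; September 18, 2012; September 20, 2012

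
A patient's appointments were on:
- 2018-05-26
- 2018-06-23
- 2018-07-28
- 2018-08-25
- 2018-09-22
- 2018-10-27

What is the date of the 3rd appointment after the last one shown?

2019-01-26

Gaps: 28, 35, 28, 28, 35 days — a mix of 28 and 35. Every date is a Saturday.
Each is the 4th Saturday of its month.
4th Saturday of November 2018: 2018-11-24.
4th Saturday of December 2018: 2018-12-22.
January 2019 — 4th Saturday is 2019-01-26.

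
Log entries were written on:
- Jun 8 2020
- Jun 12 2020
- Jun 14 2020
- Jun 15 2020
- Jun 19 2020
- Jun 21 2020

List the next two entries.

The gap pattern 4, 2, 1, 4, 2 repeats every 3 events.
These are the Mondays, Fridays and Sundays of each week.
Next Monday: Jun 22 2020.
Next Friday: Jun 26 2020.

Jun 22 2020, Jun 26 2020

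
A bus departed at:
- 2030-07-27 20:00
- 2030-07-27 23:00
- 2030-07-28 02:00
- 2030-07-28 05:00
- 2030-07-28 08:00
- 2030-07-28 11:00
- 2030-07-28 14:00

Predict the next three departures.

The interval is a steady 3 hours (3, 3, 3, 3, 3, 3).
2030-07-28 14:00 + 3 h = 2030-07-28 17:00.
2030-07-28 17:00 + 3 h = 2030-07-28 20:00.
2030-07-28 20:00 + 3 h = 2030-07-28 23:00.

2030-07-28 17:00, 2030-07-28 20:00, 2030-07-28 23:00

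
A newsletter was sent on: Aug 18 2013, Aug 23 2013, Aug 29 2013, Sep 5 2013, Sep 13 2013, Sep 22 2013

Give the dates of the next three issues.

Oct 2 2013, Oct 13 2013, Oct 25 2013

Intervals are 5, 6, 7, 8, 9 days — an arithmetic progression with common difference 1.
Next gap: 10 days. Sep 22 2013 + 10 days = Oct 2 2013.
Next gap: 11 days. Oct 2 2013 + 11 days = Oct 13 2013.
Next gap: 12 days. Oct 13 2013 + 12 days = Oct 25 2013.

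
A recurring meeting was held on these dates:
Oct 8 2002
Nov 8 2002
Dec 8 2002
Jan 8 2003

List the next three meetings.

Gaps: 31, 30, 31 days — not constant. Every event is on the 8th of the month.
Pattern: the 8th of each month.
February 2003: Feb 8 2003.
Next: March 2003 → Mar 8 2003.
April 2003: Apr 8 2003.

Feb 8 2003, Mar 8 2003, Apr 8 2003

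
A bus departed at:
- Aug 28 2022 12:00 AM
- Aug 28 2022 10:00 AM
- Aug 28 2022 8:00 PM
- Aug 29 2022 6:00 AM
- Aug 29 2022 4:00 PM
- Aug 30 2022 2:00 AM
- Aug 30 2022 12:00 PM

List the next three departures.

Aug 30 2022 10:00 PM, Aug 31 2022 8:00 AM, Aug 31 2022 6:00 PM

Spacing: 10, 10, 10, 10, 10, 10 h — constant 10 h.
Aug 30 2022 12:00 PM + 10 h = Aug 30 2022 10:00 PM.
Aug 30 2022 10:00 PM + 10 h = Aug 31 2022 8:00 AM.
Aug 31 2022 8:00 AM + 10 h = Aug 31 2022 6:00 PM.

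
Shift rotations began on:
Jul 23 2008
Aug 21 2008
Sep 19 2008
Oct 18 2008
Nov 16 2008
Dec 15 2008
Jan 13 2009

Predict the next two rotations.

Feb 11 2009, Mar 12 2009

The spacing is 29, 29, 29, 29, 29, 29 days — always 29 days.
Jan 13 2009 + 29 days = Feb 11 2009.
Feb 11 2009 + 29 days = Mar 12 2009.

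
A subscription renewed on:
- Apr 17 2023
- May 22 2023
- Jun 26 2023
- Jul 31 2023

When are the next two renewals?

Sep 4 2023, Oct 9 2023

Every event comes 35 days after the last (35, 35, 35).
Jul 31 2023 + 35 days = Sep 4 2023.
Sep 4 2023 + 35 days = Oct 9 2023.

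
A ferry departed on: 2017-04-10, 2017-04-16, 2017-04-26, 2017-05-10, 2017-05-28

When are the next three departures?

Gaps: 6, 10, 14, 18 days — each gap is 4 larger than the previous one.
Next gap: 22 days. 2017-05-28 + 22 days = 2017-06-19.
Next gap: 26 days. 2017-06-19 + 26 days = 2017-07-15.
Next gap: 30 days. 2017-07-15 + 30 days = 2017-08-14.

2017-06-19, 2017-07-15, 2017-08-14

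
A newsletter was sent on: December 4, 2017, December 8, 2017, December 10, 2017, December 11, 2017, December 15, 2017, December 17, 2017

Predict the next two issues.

December 18, 2017; December 22, 2017

The gap pattern 4, 2, 1, 4, 2 repeats every 3 events.
These are the Mondays, Fridays and Sundays of each week.
Next Monday: December 18, 2017.
The following Friday is December 22, 2017.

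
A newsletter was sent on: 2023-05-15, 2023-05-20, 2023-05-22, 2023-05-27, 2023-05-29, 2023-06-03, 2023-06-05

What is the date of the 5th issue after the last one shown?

The gap pattern 5, 2, 5, 2, 5, 2 repeats every 2 events.
These are the Mondays and Saturdays of each week.
Next Saturday: 2023-06-10.
Next Monday: 2023-06-12.
Next Saturday: 2023-06-17.
Next Monday: 2023-06-19.
Next Saturday: 2023-06-24.

2023-06-24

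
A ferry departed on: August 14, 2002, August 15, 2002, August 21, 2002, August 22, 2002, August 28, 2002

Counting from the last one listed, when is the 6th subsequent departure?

September 18, 2002

Gaps: 1, 6, 1, 6 days — not constant, but cyclic with period 2.
The events fall on every Wednesday and Thursday.
The following Thursday is August 29, 2002.
The following Wednesday is September 4, 2002.
Next Thursday: September 5, 2002.
Next Wednesday: September 11, 2002.
Next Thursday: September 12, 2002.
The following Wednesday is September 18, 2002.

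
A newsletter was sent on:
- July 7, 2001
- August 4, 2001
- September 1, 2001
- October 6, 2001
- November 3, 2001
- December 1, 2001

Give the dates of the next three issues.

These are Saturdays at 28- or 35-day spacing (28, 28, 35, 28, 28).
The pattern: 1st Saturday of the month.
1st Saturday of January 2002: January 5, 2002.
1st Saturday of February 2002: February 2, 2002.
1st Saturday of March 2002: March 2, 2002.

January 5, 2002; February 2, 2002; March 2, 2002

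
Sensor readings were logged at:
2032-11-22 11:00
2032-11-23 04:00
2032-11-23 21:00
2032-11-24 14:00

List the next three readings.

Spacing: 17, 17, 17 h — constant 17 h.
2032-11-24 14:00 + 17 h = 2032-11-25 07:00.
2032-11-25 07:00 + 17 h = 2032-11-26 00:00.
2032-11-26 00:00 + 17 h = 2032-11-26 17:00.

2032-11-25 07:00, 2032-11-26 00:00, 2032-11-26 17:00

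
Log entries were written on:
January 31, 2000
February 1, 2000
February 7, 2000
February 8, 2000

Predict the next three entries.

Every event lands on a Monday or Tuesday (gaps cycle 1, 6, 1).
So the schedule is: every Monday and Tuesday.
Next Monday: February 14, 2000.
The following Tuesday is February 15, 2000.
The following Monday is February 21, 2000.

February 14, 2000; February 15, 2000; February 21, 2000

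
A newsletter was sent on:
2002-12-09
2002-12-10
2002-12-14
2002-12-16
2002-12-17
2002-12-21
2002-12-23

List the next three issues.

The gap pattern 1, 4, 2, 1, 4, 2 repeats every 3 events.
These are the Mondays, Tuesdays and Saturdays of each week.
The following Tuesday is 2002-12-24.
The following Saturday is 2002-12-28.
Next Monday: 2002-12-30.

2002-12-24, 2002-12-28, 2002-12-30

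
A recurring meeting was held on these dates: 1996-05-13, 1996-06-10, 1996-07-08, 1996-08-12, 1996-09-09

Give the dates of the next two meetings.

1996-10-14, 1996-11-11

Gaps: 28, 28, 35, 28 days — a mix of 28 and 35. Every date is a Monday.
Each is the 2nd Monday of its month.
October 1996 — 2nd Monday is 1996-10-14.
November 1996 — 2nd Monday is 1996-11-11.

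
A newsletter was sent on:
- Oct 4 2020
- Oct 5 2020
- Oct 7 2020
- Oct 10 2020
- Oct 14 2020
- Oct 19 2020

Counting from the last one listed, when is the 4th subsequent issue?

Nov 18 2020

Intervals are 1, 2, 3, 4, 5 days — an arithmetic progression with common difference 1.
Next gap: 6 days. Oct 19 2020 + 6 days = Oct 25 2020.
Next gap: 7 days. Oct 25 2020 + 7 days = Nov 1 2020.
Next gap: 8 days. Nov 1 2020 + 8 days = Nov 9 2020.
Next gap: 9 days. Nov 9 2020 + 9 days = Nov 18 2020.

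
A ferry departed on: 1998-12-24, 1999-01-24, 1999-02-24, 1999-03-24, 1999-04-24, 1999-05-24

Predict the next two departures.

The day-of-month is always 24 (31, 31, 28, 31, 30 days between events).
So this recurs on the 24th of each month.
June 1999: 1999-06-24.
Next: July 1999 → 1999-07-24.

1999-06-24, 1999-07-24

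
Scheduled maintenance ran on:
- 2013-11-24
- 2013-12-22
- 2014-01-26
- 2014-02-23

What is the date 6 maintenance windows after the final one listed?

All dates are Sundays, 28, 35, 28 days apart.
Specifically, the 4th Sunday of each month.
4th Sunday of March 2014: 2014-03-23.
4th Sunday of April 2014: 2014-04-27.
4th Sunday of May 2014: 2014-05-25.
June 2014 — 4th Sunday is 2014-06-22.
4th Sunday of July 2014: 2014-07-27.
August 2014 — 4th Sunday is 2014-08-24.

2014-08-24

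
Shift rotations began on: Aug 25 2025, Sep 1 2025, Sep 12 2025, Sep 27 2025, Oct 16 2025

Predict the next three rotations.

Nov 8 2025, Dec 5 2025, Jan 5 2026

The spacing grows by 4 each time: 7, 11, 15, 19 days.
Next gap: 23 days. Oct 16 2025 + 23 days = Nov 8 2025.
Next gap: 27 days. Nov 8 2025 + 27 days = Dec 5 2025.
Next gap: 31 days. Dec 5 2025 + 31 days = Jan 5 2026.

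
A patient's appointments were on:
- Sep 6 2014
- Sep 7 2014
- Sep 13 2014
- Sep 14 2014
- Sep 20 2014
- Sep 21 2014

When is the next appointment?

Gaps: 1, 6, 1, 6, 1 days — not constant, but cyclic with period 2.
The events fall on every Saturday and Sunday.
Next Saturday: Sep 27 2014.

Sep 27 2014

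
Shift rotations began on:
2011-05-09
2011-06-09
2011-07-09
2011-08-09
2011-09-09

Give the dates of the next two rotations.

Each date is the 9th; the gaps (31, 30, 31, 31) track the month lengths.
The rule is the 9th of each month.
October 2011: 2011-10-09.
Next: November 2011 → 2011-11-09.

2011-10-09, 2011-11-09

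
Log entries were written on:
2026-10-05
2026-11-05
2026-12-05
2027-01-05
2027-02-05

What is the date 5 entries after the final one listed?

2027-07-05

Each date is the 5th; the gaps (31, 30, 31, 31) track the month lengths.
The rule is the 5th of each month.
Next: March 2027 → 2027-03-05.
April 2027: 2027-04-05.
May 2027: 2027-05-05.
Next: June 2027 → 2027-06-05.
July 2027: 2027-07-05.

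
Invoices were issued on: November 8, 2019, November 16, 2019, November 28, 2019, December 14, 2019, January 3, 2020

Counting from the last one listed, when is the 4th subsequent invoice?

May 2, 2020

Intervals are 8, 12, 16, 20 days — an arithmetic progression with common difference 4.
Next gap: 24 days. January 3, 2020 + 24 days = January 27, 2020.
Next gap: 28 days. January 27, 2020 + 28 days = February 24, 2020.
Next gap: 32 days. February 24, 2020 + 32 days = March 27, 2020.
Next gap: 36 days. March 27, 2020 + 36 days = May 2, 2020.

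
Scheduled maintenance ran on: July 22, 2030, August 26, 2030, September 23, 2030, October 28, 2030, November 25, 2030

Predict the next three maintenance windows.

These are Mondays at 28- or 35-day spacing (35, 28, 35, 28).
The pattern: 4th Monday of the month.
4th Monday of December 2030: December 23, 2030.
4th Monday of January 2031: January 27, 2031.
4th Monday of February 2031: February 24, 2031.

December 23, 2030; January 27, 2031; February 24, 2031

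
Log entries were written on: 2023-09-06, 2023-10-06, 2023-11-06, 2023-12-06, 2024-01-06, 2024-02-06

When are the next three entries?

2024-03-06, 2024-04-06, 2024-05-06

The day-of-month is always 6 (30, 31, 30, 31, 31 days between events).
So this recurs on the 6th of each month.
March 2024: 2024-03-06.
April 2024: 2024-04-06.
May 2024: 2024-05-06.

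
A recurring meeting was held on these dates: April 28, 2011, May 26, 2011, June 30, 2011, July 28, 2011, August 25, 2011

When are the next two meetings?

All Thursdays; the gaps (28, 35, 28, 28) vary with month length.
This is the last Thursday of each month.
September 2011 ends with Thursday September 29, 2011.
October 2011 ends with Thursday October 27, 2011.

September 29, 2011; October 27, 2011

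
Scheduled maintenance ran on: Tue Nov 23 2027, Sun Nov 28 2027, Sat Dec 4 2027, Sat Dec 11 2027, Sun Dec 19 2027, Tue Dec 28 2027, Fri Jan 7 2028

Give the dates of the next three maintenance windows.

The spacing grows by 1 each time: 5, 6, 7, 8, 9, 10 days.
Next gap: 11 days. Fri Jan 7 2028 + 11 days = Tue Jan 18 2028.
Next gap: 12 days. Tue Jan 18 2028 + 12 days = Sun Jan 30 2028.
Next gap: 13 days. Sun Jan 30 2028 + 13 days = Sat Feb 12 2028.

Tue Jan 18 2028, Sun Jan 30 2028, Sat Feb 12 2028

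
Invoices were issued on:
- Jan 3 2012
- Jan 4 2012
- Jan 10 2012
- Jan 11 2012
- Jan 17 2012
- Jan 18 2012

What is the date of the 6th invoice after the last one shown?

The gap pattern 1, 6, 1, 6, 1 repeats every 2 events.
These are the Tuesdays and Wednesdays of each week.
Next Tuesday: Jan 24 2012.
The following Wednesday is Jan 25 2012.
Next Tuesday: Jan 31 2012.
The following Wednesday is Feb 1 2012.
The following Tuesday is Feb 7 2012.
The following Wednesday is Feb 8 2012.

Feb 8 2012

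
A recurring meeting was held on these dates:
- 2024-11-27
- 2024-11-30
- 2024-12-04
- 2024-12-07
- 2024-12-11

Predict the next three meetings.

2024-12-14, 2024-12-18, 2024-12-21

The gap pattern 3, 4, 3, 4 repeats every 2 events.
These are the Wednesdays and Saturdays of each week.
Next Saturday: 2024-12-14.
Next Wednesday: 2024-12-18.
Next Saturday: 2024-12-21.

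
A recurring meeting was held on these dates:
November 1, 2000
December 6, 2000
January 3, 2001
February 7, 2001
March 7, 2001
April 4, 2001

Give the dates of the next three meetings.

May 2, 2001; June 6, 2001; July 4, 2001

All dates are Wednesdays, 35, 28, 35, 28, 28 days apart.
Specifically, the 1st Wednesday of each month.
1st Wednesday of May 2001: May 2, 2001.
June 2001 — 1st Wednesday is June 6, 2001.
July 2001 — 1st Wednesday is July 4, 2001.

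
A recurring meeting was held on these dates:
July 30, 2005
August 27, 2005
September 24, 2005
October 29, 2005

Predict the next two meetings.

Every date is a Saturday; gaps 28, 28, 35 days.
Each is the last Saturday of its month (at least one falls on the 29th or later, ruling out '4th Saturday').
Last Saturday of November 2005: November 26, 2005.
December 2005 ends with Saturday December 31, 2005.

November 26, 2005; December 31, 2005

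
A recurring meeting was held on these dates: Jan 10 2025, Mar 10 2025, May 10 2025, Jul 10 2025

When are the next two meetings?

Sep 10 2025, Nov 10 2025

Gaps: 59, 61, 61 days — not constant. Every event is on the 10th of the month.
Pattern: the 10th of every 2 months.
Next: September 2025 → Sep 10 2025.
Next: November 2025 → Nov 10 2025.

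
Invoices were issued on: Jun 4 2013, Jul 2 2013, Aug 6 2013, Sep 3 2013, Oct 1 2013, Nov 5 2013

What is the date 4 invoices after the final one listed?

Gaps: 28, 35, 28, 28, 35 days — a mix of 28 and 35. Every date is a Tuesday.
Each is the 1st Tuesday of its month.
December 2013 — 1st Tuesday is Dec 3 2013.
January 2014 — 1st Tuesday is Jan 7 2014.
February 2014 — 1st Tuesday is Feb 4 2014.
1st Tuesday of March 2014: Mar 4 2014.

Mar 4 2014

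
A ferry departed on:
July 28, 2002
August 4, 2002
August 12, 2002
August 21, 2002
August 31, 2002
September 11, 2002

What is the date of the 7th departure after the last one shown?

December 25, 2002

Intervals are 7, 8, 9, 10, 11 days — an arithmetic progression with common difference 1.
Next gap: 12 days. September 11, 2002 + 12 days = September 23, 2002.
Next gap: 13 days. September 23, 2002 + 13 days = October 6, 2002.
Next gap: 14 days. October 6, 2002 + 14 days = October 20, 2002.
Next gap: 15 days. October 20, 2002 + 15 days = November 4, 2002.
Next gap: 16 days. November 4, 2002 + 16 days = November 20, 2002.
Next gap: 17 days. November 20, 2002 + 17 days = December 7, 2002.
Next gap: 18 days. December 7, 2002 + 18 days = December 25, 2002.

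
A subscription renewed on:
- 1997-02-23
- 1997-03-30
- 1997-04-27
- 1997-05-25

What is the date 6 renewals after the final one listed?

These are Sundays with 35, 28, 28-day gaps.
Each is the final Sunday of its month — 1997-03-30 is past the 28th, so '4th Sunday' doesn't fit.
June 1997 ends with Sunday 1997-06-29.
July 1997 ends with Sunday 1997-07-27.
August 1997 ends with Sunday 1997-08-31.
Last Sunday of September 1997: 1997-09-28.
October 1997 ends with Sunday 1997-10-26.
Last Sunday of November 1997: 1997-11-30.

1997-11-30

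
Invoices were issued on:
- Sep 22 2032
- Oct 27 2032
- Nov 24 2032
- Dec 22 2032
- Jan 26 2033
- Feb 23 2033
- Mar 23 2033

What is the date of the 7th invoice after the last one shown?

Oct 26 2033

All dates are Wednesdays, 35, 28, 28, 35, 28, 28 days apart.
Specifically, the 4th Wednesday of each month.
April 2033 — 4th Wednesday is Apr 27 2033.
4th Wednesday of May 2033: May 25 2033.
4th Wednesday of June 2033: Jun 22 2033.
July 2033 — 4th Wednesday is Jul 27 2033.
August 2033 — 4th Wednesday is Aug 24 2033.
September 2033 — 4th Wednesday is Sep 28 2033.
4th Wednesday of October 2033: Oct 26 2033.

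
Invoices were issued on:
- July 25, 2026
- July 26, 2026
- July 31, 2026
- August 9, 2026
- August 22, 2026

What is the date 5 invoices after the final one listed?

December 25, 2026

The spacing grows by 4 each time: 1, 5, 9, 13 days.
Next gap: 17 days. August 22, 2026 + 17 days = September 8, 2026.
Next gap: 21 days. September 8, 2026 + 21 days = September 29, 2026.
Next gap: 25 days. September 29, 2026 + 25 days = October 24, 2026.
Next gap: 29 days. October 24, 2026 + 29 days = November 22, 2026.
Next gap: 33 days. November 22, 2026 + 33 days = December 25, 2026.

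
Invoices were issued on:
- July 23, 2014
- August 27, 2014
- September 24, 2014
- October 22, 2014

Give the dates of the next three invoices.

November 26, 2014; December 24, 2014; January 28, 2015

All dates are Wednesdays, 35, 28, 28 days apart.
Specifically, the 4th Wednesday of each month.
November 2014 — 4th Wednesday is November 26, 2014.
4th Wednesday of December 2014: December 24, 2014.
4th Wednesday of January 2015: January 28, 2015.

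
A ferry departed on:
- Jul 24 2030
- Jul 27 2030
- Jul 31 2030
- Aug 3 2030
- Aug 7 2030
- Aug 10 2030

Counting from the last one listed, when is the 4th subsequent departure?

Gaps: 3, 4, 3, 4, 3 days — not constant, but cyclic with period 2.
The events fall on every Wednesday and Saturday.
Next Wednesday: Aug 14 2030.
The following Saturday is Aug 17 2030.
The following Wednesday is Aug 21 2030.
The following Saturday is Aug 24 2030.

Aug 24 2030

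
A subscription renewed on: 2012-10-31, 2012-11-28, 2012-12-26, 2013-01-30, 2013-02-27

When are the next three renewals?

These are Wednesdays with 28, 28, 35, 28-day gaps.
Each is the final Wednesday of its month — 2012-10-31 is past the 28th, so '4th Wednesday' doesn't fit.
March 2013 ends with Wednesday 2013-03-27.
April 2013 ends with Wednesday 2013-04-24.
Last Wednesday of May 2013: 2013-05-29.

2013-03-27, 2013-04-24, 2013-05-29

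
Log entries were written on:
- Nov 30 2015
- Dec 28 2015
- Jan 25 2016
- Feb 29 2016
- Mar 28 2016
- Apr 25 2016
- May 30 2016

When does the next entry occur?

Jun 27 2016

All Mondays; the gaps (28, 28, 35, 28, 28, 35) vary with month length.
This is the last Monday of each month.
Last Monday of June 2016: Jun 27 2016.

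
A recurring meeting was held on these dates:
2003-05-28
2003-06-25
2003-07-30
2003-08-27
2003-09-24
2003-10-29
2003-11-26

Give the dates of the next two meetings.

2003-12-31, 2004-01-28

These are Wednesdays with 28, 35, 28, 28, 35, 28-day gaps.
Each is the final Wednesday of its month — 2003-07-30 is past the 28th, so '4th Wednesday' doesn't fit.
Last Wednesday of December 2003: 2003-12-31.
January 2004 ends with Wednesday 2004-01-28.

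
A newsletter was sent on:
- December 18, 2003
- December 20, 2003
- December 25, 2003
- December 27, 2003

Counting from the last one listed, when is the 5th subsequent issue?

January 15, 2004

Every event lands on a Thursday or Saturday (gaps cycle 2, 5, 2).
So the schedule is: every Thursday and Saturday.
Next Thursday: January 1, 2004.
Next Saturday: January 3, 2004.
Next Thursday: January 8, 2004.
The following Saturday is January 10, 2004.
Next Thursday: January 15, 2004.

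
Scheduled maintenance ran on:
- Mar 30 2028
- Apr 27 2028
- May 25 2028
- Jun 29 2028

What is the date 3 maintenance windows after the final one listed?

Sep 28 2028

All Thursdays; the gaps (28, 28, 35) vary with month length.
This is the last Thursday of each month.
July 2028 ends with Thursday Jul 27 2028.
August 2028 ends with Thursday Aug 31 2028.
Last Thursday of September 2028: Sep 28 2028.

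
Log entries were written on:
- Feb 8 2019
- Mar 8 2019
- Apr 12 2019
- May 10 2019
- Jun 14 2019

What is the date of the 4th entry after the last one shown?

These are Fridays at 28- or 35-day spacing (28, 35, 28, 35).
The pattern: 2nd Friday of the month.
2nd Friday of July 2019: Jul 12 2019.
2nd Friday of August 2019: Aug 9 2019.
2nd Friday of September 2019: Sep 13 2019.
October 2019 — 2nd Friday is Oct 11 2019.

Oct 11 2019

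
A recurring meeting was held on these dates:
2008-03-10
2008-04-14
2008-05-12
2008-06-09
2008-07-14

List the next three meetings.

Gaps: 35, 28, 28, 35 days — a mix of 28 and 35. Every date is a Monday.
Each is the 2nd Monday of its month.
2nd Monday of August 2008: 2008-08-11.
2nd Monday of September 2008: 2008-09-08.
October 2008 — 2nd Monday is 2008-10-13.

2008-08-11, 2008-09-08, 2008-10-13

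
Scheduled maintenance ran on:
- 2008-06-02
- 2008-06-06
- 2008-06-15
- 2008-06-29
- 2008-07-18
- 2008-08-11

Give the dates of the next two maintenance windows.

The spacing grows by 5 each time: 4, 9, 14, 19, 24 days.
Next gap: 29 days. 2008-08-11 + 29 days = 2008-09-09.
Next gap: 34 days. 2008-09-09 + 34 days = 2008-10-13.

2008-09-09, 2008-10-13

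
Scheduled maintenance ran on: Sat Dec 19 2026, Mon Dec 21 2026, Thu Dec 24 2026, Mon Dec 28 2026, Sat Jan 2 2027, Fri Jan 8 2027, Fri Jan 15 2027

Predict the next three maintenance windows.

Sat Jan 23 2027, Mon Feb 1 2027, Thu Feb 11 2027

Gaps: 2, 3, 4, 5, 6, 7 days — each gap is 1 larger than the previous one.
Next gap: 8 days. Fri Jan 15 2027 + 8 days = Sat Jan 23 2027.
Next gap: 9 days. Sat Jan 23 2027 + 9 days = Mon Feb 1 2027.
Next gap: 10 days. Mon Feb 1 2027 + 10 days = Thu Feb 11 2027.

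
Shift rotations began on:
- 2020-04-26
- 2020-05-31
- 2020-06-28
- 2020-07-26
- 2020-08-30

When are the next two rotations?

2020-09-27, 2020-10-25

All Sundays; the gaps (35, 28, 28, 35) vary with month length.
This is the last Sunday of each month.
September 2020 ends with Sunday 2020-09-27.
Last Sunday of October 2020: 2020-10-25.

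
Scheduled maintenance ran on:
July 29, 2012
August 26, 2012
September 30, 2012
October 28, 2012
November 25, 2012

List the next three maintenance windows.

December 30, 2012; January 27, 2013; February 24, 2013

These are Sundays with 28, 35, 28, 28-day gaps.
Each is the final Sunday of its month — July 29, 2012 is past the 28th, so '4th Sunday' doesn't fit.
December 2012 ends with Sunday December 30, 2012.
January 2013 ends with Sunday January 27, 2013.
February 2013 ends with Sunday February 24, 2013.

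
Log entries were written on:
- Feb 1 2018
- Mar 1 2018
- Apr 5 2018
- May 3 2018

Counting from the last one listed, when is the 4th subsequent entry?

All dates are Thursdays, 28, 35, 28 days apart.
Specifically, the 1st Thursday of each month.
June 2018 — 1st Thursday is Jun 7 2018.
July 2018 — 1st Thursday is Jul 5 2018.
August 2018 — 1st Thursday is Aug 2 2018.
September 2018 — 1st Thursday is Sep 6 2018.

Sep 6 2018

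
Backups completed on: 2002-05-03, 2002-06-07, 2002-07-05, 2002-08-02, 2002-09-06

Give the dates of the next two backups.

2002-10-04, 2002-11-01

Gaps: 35, 28, 28, 35 days — a mix of 28 and 35. Every date is a Friday.
Each is the 1st Friday of its month.
October 2002 — 1st Friday is 2002-10-04.
1st Friday of November 2002: 2002-11-01.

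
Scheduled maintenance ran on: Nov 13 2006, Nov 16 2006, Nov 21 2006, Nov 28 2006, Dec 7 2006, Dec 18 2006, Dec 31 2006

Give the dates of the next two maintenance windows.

The spacing grows by 2 each time: 3, 5, 7, 9, 11, 13 days.
Next gap: 15 days. Dec 31 2006 + 15 days = Jan 15 2007.
Next gap: 17 days. Jan 15 2007 + 17 days = Feb 1 2007.

Jan 15 2007, Feb 1 2007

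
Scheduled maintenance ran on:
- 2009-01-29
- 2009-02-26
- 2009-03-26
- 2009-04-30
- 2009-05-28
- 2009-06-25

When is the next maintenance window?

Every date is a Thursday; gaps 28, 28, 35, 28, 28 days.
Each is the last Thursday of its month (at least one falls on the 29th or later, ruling out '4th Thursday').
Last Thursday of July 2009: 2009-07-30.

2009-07-30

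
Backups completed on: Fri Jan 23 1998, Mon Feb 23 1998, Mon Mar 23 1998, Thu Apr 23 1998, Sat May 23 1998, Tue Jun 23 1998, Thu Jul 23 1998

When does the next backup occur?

Sun Aug 23 1998

The day-of-month is always 23 (31, 28, 31, 30, 31, 30 days between events).
So this recurs on the 23rd of each month.
Next: August 1998 → Sun Aug 23 1998.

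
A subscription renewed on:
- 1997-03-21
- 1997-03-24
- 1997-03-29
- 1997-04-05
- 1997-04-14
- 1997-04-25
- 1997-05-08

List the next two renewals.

Gaps: 3, 5, 7, 9, 11, 13 days — each gap is 2 larger than the previous one.
Next gap: 15 days. 1997-05-08 + 15 days = 1997-05-23.
Next gap: 17 days. 1997-05-23 + 17 days = 1997-06-09.

1997-05-23, 1997-06-09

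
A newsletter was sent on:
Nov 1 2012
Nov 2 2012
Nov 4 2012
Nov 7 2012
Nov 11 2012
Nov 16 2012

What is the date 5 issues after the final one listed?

Dec 26 2012

The spacing grows by 1 each time: 1, 2, 3, 4, 5 days.
Next gap: 6 days. Nov 16 2012 + 6 days = Nov 22 2012.
Next gap: 7 days. Nov 22 2012 + 7 days = Nov 29 2012.
Next gap: 8 days. Nov 29 2012 + 8 days = Dec 7 2012.
Next gap: 9 days. Dec 7 2012 + 9 days = Dec 16 2012.
Next gap: 10 days. Dec 16 2012 + 10 days = Dec 26 2012.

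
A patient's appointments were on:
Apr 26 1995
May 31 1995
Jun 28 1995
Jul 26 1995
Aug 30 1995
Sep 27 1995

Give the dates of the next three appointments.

Oct 25 1995, Nov 29 1995, Dec 27 1995

These are Wednesdays with 35, 28, 28, 35, 28-day gaps.
Each is the final Wednesday of its month — May 31 1995 is past the 28th, so '4th Wednesday' doesn't fit.
Last Wednesday of October 1995: Oct 25 1995.
Last Wednesday of November 1995: Nov 29 1995.
Last Wednesday of December 1995: Dec 27 1995.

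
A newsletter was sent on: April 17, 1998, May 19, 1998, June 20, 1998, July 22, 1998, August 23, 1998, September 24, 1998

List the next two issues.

Every event comes 32 days after the last (32, 32, 32, 32, 32).
September 24, 1998 + 32 days = October 26, 1998.
October 26, 1998 + 32 days = November 27, 1998.

October 26, 1998; November 27, 1998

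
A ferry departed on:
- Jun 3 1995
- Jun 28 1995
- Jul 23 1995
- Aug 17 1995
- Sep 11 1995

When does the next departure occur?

Oct 6 1995

Gaps between consecutive events: 25, 25, 25, 25 days — a constant 25-day interval.
Sep 11 1995 + 25 days = Oct 6 1995.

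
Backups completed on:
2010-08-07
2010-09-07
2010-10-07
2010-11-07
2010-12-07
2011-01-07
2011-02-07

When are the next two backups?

The day-of-month is always 7 (31, 30, 31, 30, 31, 31 days between events).
So this recurs on the 7th of each month.
Next: March 2011 → 2011-03-07.
Next: April 2011 → 2011-04-07.

2011-03-07, 2011-04-07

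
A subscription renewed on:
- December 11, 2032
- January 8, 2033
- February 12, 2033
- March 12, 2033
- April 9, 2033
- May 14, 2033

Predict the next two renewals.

Gaps: 28, 35, 28, 28, 35 days — a mix of 28 and 35. Every date is a Saturday.
Each is the 2nd Saturday of its month.
2nd Saturday of June 2033: June 11, 2033.
2nd Saturday of July 2033: July 9, 2033.

June 11, 2033; July 9, 2033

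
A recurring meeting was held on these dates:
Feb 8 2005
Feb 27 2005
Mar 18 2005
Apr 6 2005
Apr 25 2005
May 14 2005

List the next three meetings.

The spacing is 19, 19, 19, 19, 19 days — always 19 days.
May 14 2005 + 19 days = Jun 2 2005.
Jun 2 2005 + 19 days = Jun 21 2005.
Jun 21 2005 + 19 days = Jul 10 2005.

Jun 2 2005, Jun 21 2005, Jul 10 2005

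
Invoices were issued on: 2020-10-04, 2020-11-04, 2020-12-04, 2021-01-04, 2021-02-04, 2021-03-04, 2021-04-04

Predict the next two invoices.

Each date is the 4th; the gaps (31, 30, 31, 31, 28, 31) track the month lengths.
The rule is the 4th of each month.
May 2021: 2021-05-04.
June 2021: 2021-06-04.

2021-05-04, 2021-06-04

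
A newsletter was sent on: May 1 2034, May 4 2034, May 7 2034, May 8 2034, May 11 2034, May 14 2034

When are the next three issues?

May 15 2034, May 18 2034, May 21 2034

Gaps: 3, 3, 1, 3, 3 days — not constant, but cyclic with period 3.
The events fall on every Monday, Thursday and Sunday.
Next Monday: May 15 2034.
Next Thursday: May 18 2034.
The following Sunday is May 21 2034.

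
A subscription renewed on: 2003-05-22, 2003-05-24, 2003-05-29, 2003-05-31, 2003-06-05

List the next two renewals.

2003-06-07, 2003-06-12

Every event lands on a Thursday or Saturday (gaps cycle 2, 5, 2, 5).
So the schedule is: every Thursday and Saturday.
The following Saturday is 2003-06-07.
Next Thursday: 2003-06-12.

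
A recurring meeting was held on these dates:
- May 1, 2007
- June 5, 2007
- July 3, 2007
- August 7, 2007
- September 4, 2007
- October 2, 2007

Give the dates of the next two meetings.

November 6, 2007; December 4, 2007

These are Tuesdays at 28- or 35-day spacing (35, 28, 35, 28, 28).
The pattern: 1st Tuesday of the month.
1st Tuesday of November 2007: November 6, 2007.
December 2007 — 1st Tuesday is December 4, 2007.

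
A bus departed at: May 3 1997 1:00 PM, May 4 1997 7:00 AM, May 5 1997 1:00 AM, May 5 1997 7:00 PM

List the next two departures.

The interval is a steady 18 hours (18, 18, 18).
May 5 1997 7:00 PM + 18 h = May 6 1997 1:00 PM.
May 6 1997 1:00 PM + 18 h = May 7 1997 7:00 AM.

May 6 1997 1:00 PM, May 7 1997 7:00 AM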